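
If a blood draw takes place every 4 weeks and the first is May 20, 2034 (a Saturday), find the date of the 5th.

The 5th occurrence is 4 intervals after the first: 4 × 28 = 112 days after May 20, 2034.
May has 31 days — 11 days to the end of May leaves 101.
Jun has 30 days (71 left).
Jul has 31 days (40 left).
Aug has 31 days (9 left).
9 days into Sep → Sep 9, 2034.

Sep 9, 2034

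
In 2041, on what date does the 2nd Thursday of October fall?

The first Thursday of October 2041 is October 3.
The 2nd Thursday is 1 weeks later: 3 + 7 = 10.

October 10, 2041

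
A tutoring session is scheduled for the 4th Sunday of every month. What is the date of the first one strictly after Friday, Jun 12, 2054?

Jun 2054 starts on a Monday; its first Sunday is the 7th, so the 4th Sunday is the 28th — Jun 28, 2054.
Jun 28, 2054 is after Jun 12, 2054, so that is the next one.

Jun 28, 2054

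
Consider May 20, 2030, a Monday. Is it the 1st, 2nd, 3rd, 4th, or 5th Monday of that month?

Day 20 falls in week ⌈20/7⌉ of the month.
Days 1–7 hold the 1st Monday, 8–14 the 2nd, 15–21 the 3rd, 22–28 the 4th, 29–31 the 5th.
20 is in the range for the 3rd.

3rd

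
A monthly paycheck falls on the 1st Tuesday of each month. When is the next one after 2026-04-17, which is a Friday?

April 2026 starts on a Wednesday, so its 1st Tuesday is 2026-04-07 (6 days in).
That is not after 2026-04-17, so look at May 2026.
May 2026 starts on a Friday, so its 1st Tuesday is 2026-05-05 (4 days in).

2026-05-05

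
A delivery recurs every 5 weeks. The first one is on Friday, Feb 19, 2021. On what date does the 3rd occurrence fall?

The 3rd occurrence is 2 intervals after the first: 2 × 35 = 70 days after Feb 19, 2021.
Feb has 28 days — 9 days to the end of Feb leaves 61.
Mar has 31 days (30 left).
30 days into Apr → Apr 30, 2021.

Apr 30, 2021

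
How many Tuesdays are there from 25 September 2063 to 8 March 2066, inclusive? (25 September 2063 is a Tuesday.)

128

25 September 2063 is a Tuesday; the first Tuesday on or after it is 25 September 2063.
From 25 September 2063 to 8 March 2066: 97 + 366 + 365 + 67 = 895 days (rest of 2063, 2064, 2065, to 8 March 2066 in 2066).
895 ÷ 7 = 127 full weeks with remainder 6, so 127 more Tuesdays after the first → 128.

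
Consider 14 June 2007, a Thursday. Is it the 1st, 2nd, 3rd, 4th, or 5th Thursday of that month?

2nd

Day 14 falls in week ⌈14/7⌉ of the month.
Days 1–7 hold the 1st Thursday, 8–14 the 2nd, 15–21 the 3rd, 22–28 the 4th, 29–31 the 5th.
14 is in the range for the 2nd.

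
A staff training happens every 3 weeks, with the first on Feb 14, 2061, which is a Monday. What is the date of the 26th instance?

Jul 24, 2062

The 26th occurrence is 25 intervals after the first: 25 × 21 = 525 days after Feb 14, 2061.
Feb has 28 days — 14 days to the end of Feb leaves 511.
From end of Feb to end of 2061 is 306 days (205 left).
Jan has 31 days (174 left).
Feb has 28 days (146 left).
Mar has 31 days (115 left).
Apr has 30 days (85 left).
May has 31 days (54 left).
Jun has 30 days (24 left).
24 days into Jul → Jul 24, 2062.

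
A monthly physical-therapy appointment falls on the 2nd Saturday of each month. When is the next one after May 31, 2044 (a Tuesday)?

June 11, 2044

May 2044 starts on a Sunday; its first Saturday is the 7th, so the 2nd Saturday is the 14th — May 14, 2044.
That is not after May 31, 2044, so look at June 2044.
June 2044 starts on a Wednesday; its first Saturday is the 4th, so the 2nd Saturday is the 11th — June 11, 2044.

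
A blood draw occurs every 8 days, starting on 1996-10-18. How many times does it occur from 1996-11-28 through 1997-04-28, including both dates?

19

Occurrences land 8·i days after 1996-10-18 for i = 0, 1, 2, …
1996-11-28 is 41 days after the start; 41 ÷ 8 = 5 remainder 1; since the remainder is 1, round up to i = 6. First occurrence in the window: #7 on 1996-12-05 (6×8 = 48 days in).
1997-04-28 is 192 days after the start; 192 ÷ 8 = 24 remainder 0. Last occurrence in the window: #25 on 1997-04-28.
Occurrences #7 through #25: 19 in total.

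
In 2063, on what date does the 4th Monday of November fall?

26 November 2063

November 2063 begins on a Thursday, so the first Monday is November 5 (4 days later).
The 4th Monday is 3 weeks later: 5 + 21 = 26.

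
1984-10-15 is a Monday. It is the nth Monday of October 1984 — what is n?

3rd

Day 15 falls in week ⌈15/7⌉ of the month.
Days 1–7 hold the 1st Monday, 8–14 the 2nd, 15–21 the 3rd, 22–28 the 4th, 29–31 the 5th.
15 is in the range for the 3rd.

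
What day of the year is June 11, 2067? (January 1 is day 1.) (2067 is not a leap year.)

162

Days in months before June: 31 + 28 + 31 + 30 + 31 = 151.
Plus 11 days into June → day 162.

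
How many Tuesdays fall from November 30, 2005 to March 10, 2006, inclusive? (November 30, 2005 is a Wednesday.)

November 30, 2005 is a Wednesday; the first Tuesday on or after it is December 6, 2005 (6 days later).
From December 6, 2005 to March 10, 2006: 25 + 31 + 28 + 10 = 94 days (rest of December, January, February, March).
94 ÷ 7 = 13 full weeks with remainder 3, so 13 more Tuesdays after the first → 14.

14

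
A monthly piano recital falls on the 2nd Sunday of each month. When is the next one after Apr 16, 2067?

Apr 2067 starts on a Friday; its first Sunday is the 3rd, so the 2nd Sunday is the 10th — Apr 10, 2067.
That is not after Apr 16, 2067, so look at May 2067.
May 2067 starts on a Sunday; its first Sunday is the 1st, so the 2nd Sunday is the 8th — May 8, 2067.

May 8, 2067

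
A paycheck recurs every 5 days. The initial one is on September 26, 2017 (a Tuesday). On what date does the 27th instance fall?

February 3, 2018

The 27th occurrence is 26 intervals after the first: 26 × 5 = 130 days after September 26, 2017.
September has 30 days — 4 days to the end of September leaves 126.
October has 31 days (95 left).
November has 30 days (65 left).
December has 31 days (34 left).
January has 31 days (3 left).
3 days into February → February 3, 2018.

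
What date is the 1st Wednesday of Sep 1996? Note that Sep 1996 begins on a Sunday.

Sep 4, 1996

Sep 1996 begins on a Sunday, so the first Wednesday is Sep 4 (3 days later).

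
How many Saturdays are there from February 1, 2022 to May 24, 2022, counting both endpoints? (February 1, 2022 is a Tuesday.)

February 1, 2022 is a Tuesday; the first Saturday on or after it is February 5, 2022 (4 days later).
From February 5, 2022 to May 24, 2022: 23 + 31 + 30 + 24 = 108 days (rest of February, March, April, May).
108 ÷ 7 = 15 full weeks with remainder 3, so 15 more Saturdays after the first → 16.

16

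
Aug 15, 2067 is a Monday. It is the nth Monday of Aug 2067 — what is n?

Day 15 falls in week ⌈15/7⌉ of the month.
Days 1–7 hold the 1st Monday, 8–14 the 2nd, 15–21 the 3rd, 22–28 the 4th, 29–31 the 5th.
15 is in the range for the 3rd.

3rd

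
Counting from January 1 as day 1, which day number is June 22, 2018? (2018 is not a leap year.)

173

Days in months before June: 31 + 28 + 31 + 30 + 31 = 151.
Plus 22 days into June → day 173.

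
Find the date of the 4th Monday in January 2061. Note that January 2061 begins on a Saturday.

2061-01-24

January 2061 begins on a Saturday, so the first Monday is January 3 (2 days later).
The 4th Monday is 3 weeks later: 3 + 21 = 24.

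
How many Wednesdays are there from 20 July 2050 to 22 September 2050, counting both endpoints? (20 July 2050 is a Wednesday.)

20 July 2050 is a Wednesday; the first Wednesday on or after it is 20 July 2050.
From 20 July 2050 to 22 September 2050: 11 + 31 + 22 = 64 days (rest of July, August, September).
64 ÷ 7 = 9 full weeks with remainder 1, so 9 more Wednesdays after the first → 10.

10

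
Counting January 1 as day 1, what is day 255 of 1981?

January has 31 days (255 − 31 = 224 remain).
February has 28 days (224 − 28 = 196 remain).
March has 31 days (196 − 31 = 165 remain).
April has 30 days (165 − 30 = 135 remain).
May has 31 days (135 − 31 = 104 remain).
June has 30 days (104 − 30 = 74 remain).
July has 31 days (74 − 31 = 43 remain).
August has 31 days (43 − 31 = 12 remain).
12 into September → September 12.

1981-09-12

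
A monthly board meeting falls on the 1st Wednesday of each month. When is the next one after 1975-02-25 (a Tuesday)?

1975-03-05

February 1975 starts on a Saturday, so its 1st Wednesday is 1975-02-05 (4 days in).
That is not after 1975-02-25, so look at March 1975.
March 1975 starts on a Saturday, so its 1st Wednesday is 1975-03-05 (4 days in).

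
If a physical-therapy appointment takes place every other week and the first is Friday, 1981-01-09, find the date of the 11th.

1981-05-29

The 11th occurrence is 10 intervals after the first: 10 × 14 = 140 days after 1981-01-09.
January has 31 days — 22 days to the end of January leaves 118.
February has 28 days (90 left).
March has 31 days (59 left).
April has 30 days (29 left).
29 days into May → 1981-05-29.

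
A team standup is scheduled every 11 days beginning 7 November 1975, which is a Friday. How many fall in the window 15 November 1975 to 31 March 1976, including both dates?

13

Occurrences land 11·i days after 7 November 1975 for i = 0, 1, 2, …
15 November 1975 is 8 days after the start; 8 ÷ 11 = 0 remainder 8; since the remainder is 8, round up to i = 1. First occurrence in the window: #2 on 18 November 1975 (1×11 = 11 days in).
31 March 1976 is 145 days after the start; 145 ÷ 11 = 13 remainder 2. Last occurrence in the window: #14 on 29 March 1976.
Occurrences #2 through #14: 13 in total.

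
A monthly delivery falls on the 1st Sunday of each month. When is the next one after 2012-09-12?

September 2012 starts on a Saturday, so its 1st Sunday is 2012-09-02 (1 day in).
That is not after 2012-09-12, so look at October 2012.
October 2012 starts on a Monday, so its 1st Sunday is 2012-10-07 (6 days in).

2012-10-07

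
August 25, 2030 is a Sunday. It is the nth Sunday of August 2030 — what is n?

4th

Day 25 falls in week ⌈25/7⌉ of the month.
Days 1–7 hold the 1st Sunday, 8–14 the 2nd, 15–21 the 3rd, 22–28 the 4th, 29–31 the 5th.
25 is in the range for the 4th.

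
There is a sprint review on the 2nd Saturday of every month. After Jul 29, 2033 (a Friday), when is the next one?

Jul 2033 starts on a Friday; its first Saturday is the 2nd, so the 2nd Saturday is the 9th — Jul 9, 2033.
That is not after Jul 29, 2033, so look at Aug 2033.
Aug 2033 starts on a Monday; its first Saturday is the 6th, so the 2nd Saturday is the 13th — Aug 13, 2033.

Aug 13, 2033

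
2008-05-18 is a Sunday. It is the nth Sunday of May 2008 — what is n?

Day 18 falls in week ⌈18/7⌉ of the month.
Days 1–7 hold the 1st Sunday, 8–14 the 2nd, 15–21 the 3rd, 22–28 the 4th, 29–31 the 5th.
18 is in the range for the 3rd.

3rd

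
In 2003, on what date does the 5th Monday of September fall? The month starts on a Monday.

29 September 2003

September 2003 begins on a Monday, so the first Monday is September 1.
The 5th Monday is 4 weeks later: 1 + 28 = 29.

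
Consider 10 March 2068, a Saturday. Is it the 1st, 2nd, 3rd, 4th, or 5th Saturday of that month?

2nd

Day 10 falls in week ⌈10/7⌉ of the month.
Days 1–7 hold the 1st Saturday, 8–14 the 2nd, 15–21 the 3rd, 22–28 the 4th, 29–31 the 5th.
10 is in the range for the 2nd.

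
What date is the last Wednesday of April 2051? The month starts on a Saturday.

April 26, 2051

April 2051 begins on a Saturday, so the first Wednesday is April 5 (4 days later).
April 2051 has 30 days. Adding weeks: 5, 12, 19, 26 — the last one ≤ 30 is the 26th.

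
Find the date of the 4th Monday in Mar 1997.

The first Monday of Mar 1997 is Mar 3.
The 4th Monday is 3 weeks later: 3 + 21 = 24.

Mar 24, 1997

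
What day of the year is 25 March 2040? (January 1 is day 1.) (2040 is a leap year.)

Days in months before March: 31 + 29 = 60.
Plus 25 days into March → day 85.

85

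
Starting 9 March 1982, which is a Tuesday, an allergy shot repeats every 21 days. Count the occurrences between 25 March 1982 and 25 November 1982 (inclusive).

Occurrences land 21·i days after 9 March 1982 for i = 0, 1, 2, …
25 March 1982 is 16 days after the start; 16 ÷ 21 = 0 remainder 16; since the remainder is 16, round up to i = 1. First occurrence in the window: #2 on 30 March 1982 (1×21 = 21 days in).
25 November 1982 is 261 days after the start; 261 ÷ 21 = 12 remainder 9. Last occurrence in the window: #13 on 16 November 1982.
Occurrences #2 through #13: 12 in total.

12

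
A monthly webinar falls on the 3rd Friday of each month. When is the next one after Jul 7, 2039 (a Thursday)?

Jul 15, 2039

Jul 2039 starts on a Friday; its first Friday is the 1st, so the 3rd Friday is the 15th — Jul 15, 2039.
Jul 15, 2039 is after Jul 7, 2039, so that is the next one.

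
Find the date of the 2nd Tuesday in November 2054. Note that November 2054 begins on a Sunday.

November 10, 2054

November 2054 begins on a Sunday, so the first Tuesday is November 3 (2 days later).
The 2nd Tuesday is 1 weeks later: 3 + 7 = 10.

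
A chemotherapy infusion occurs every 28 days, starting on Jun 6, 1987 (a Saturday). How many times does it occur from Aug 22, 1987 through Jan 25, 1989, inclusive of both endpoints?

Occurrences land 28·i days after Jun 6, 1987 for i = 0, 1, 2, …
Aug 22, 1987 is 77 days after the start; 77 ÷ 28 = 2 remainder 21; since the remainder is 21, round up to i = 3. First occurrence in the window: #4 on Aug 29, 1987 (3×28 = 84 days in).
Jan 25, 1989 is 599 days after the start; 599 ÷ 28 = 21 remainder 11. Last occurrence in the window: #22 on Jan 14, 1989.
Occurrences #4 through #22: 19 in total.

19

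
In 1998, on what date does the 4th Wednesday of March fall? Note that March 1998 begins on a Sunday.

March 25, 1998

March 1998 begins on a Sunday, so the first Wednesday is March 4 (3 days later).
The 4th Wednesday is 3 weeks later: 4 + 21 = 25.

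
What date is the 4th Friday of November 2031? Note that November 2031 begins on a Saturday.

28 November 2031

November 2031 begins on a Saturday, so the first Friday is November 7 (6 days later).
The 4th Friday is 3 weeks later: 7 + 21 = 28.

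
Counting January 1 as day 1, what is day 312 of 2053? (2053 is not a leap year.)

2053-11-08

January has 31 days (312 − 31 = 281 remain).
February has 28 days (281 − 28 = 253 remain).
March has 31 days (253 − 31 = 222 remain).
April has 30 days (222 − 30 = 192 remain).
May has 31 days (192 − 31 = 161 remain).
June has 30 days (161 − 30 = 131 remain).
July has 31 days (131 − 31 = 100 remain).
August has 31 days (100 − 31 = 69 remain).
September has 30 days (69 − 30 = 39 remain).
October has 31 days (39 − 31 = 8 remain).
8 into November → November 8.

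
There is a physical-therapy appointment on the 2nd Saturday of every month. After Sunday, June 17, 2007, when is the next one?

June 2007 starts on a Friday; its first Saturday is the 2nd, so the 2nd Saturday is the 9th — June 9, 2007.
That is not after June 17, 2007, so look at July 2007.
July 2007 starts on a Sunday; its first Saturday is the 7th, so the 2nd Saturday is the 14th — July 14, 2007.

July 14, 2007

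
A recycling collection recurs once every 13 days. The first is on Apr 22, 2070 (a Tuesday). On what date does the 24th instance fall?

The 24th occurrence is 23 intervals after the first: 23 × 13 = 299 days after Apr 22, 2070.
Apr has 30 days — 8 days to the end of Apr leaves 291.
May has 31 days (260 left).
Jun has 30 days (230 left).
Jul has 31 days (199 left).
Aug has 31 days (168 left).
Sep has 30 days (138 left).
Oct has 31 days (107 left).
Nov has 30 days (77 left).
Dec has 31 days (46 left).
Jan has 31 days (15 left).
15 days into Feb → Feb 15, 2071.

Feb 15, 2071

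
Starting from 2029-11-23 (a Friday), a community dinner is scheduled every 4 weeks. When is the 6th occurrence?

2030-04-12

The 6th occurrence is 5 intervals after the first: 5 × 28 = 140 days after 2029-11-23.
November has 30 days — 7 days to the end of November leaves 133.
December has 31 days (102 left).
January has 31 days (71 left).
February has 28 days (43 left).
March has 31 days (12 left).
12 days into April → 2030-04-12.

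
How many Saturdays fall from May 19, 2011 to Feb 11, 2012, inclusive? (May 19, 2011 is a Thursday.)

39

May 19, 2011 is a Thursday; the first Saturday on or after it is May 21, 2011 (2 days later).
From May 21, 2011 to Feb 11, 2012: 10 + 30 + 31 + 31 + 30 + 31 + 30 + 31 + 31 + 11 = 266 days (rest of May, Jun, Jul, Aug, Sep, Oct, Nov, Dec, Jan, Feb).
266 ÷ 7 = 38 full weeks with remainder 0, so 38 more Saturdays after the first → 39.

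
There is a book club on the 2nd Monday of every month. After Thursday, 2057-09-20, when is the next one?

September 2057 starts on a Saturday; its first Monday is the 3rd, so the 2nd Monday is the 10th — 2057-09-10.
That is not after 2057-09-20, so look at October 2057.
October 2057 starts on a Monday; its first Monday is the 1st, so the 2nd Monday is the 8th — 2057-10-08.

2057-10-08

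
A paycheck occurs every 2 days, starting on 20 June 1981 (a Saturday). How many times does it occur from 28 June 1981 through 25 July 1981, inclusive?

14

Occurrences land 2·i days after 20 June 1981 for i = 0, 1, 2, …
28 June 1981 is 8 days after the start; 8 ÷ 2 = 4 remainder 0. First occurrence in the window: #5 on 28 June 1981 (4×2 = 8 days in).
25 July 1981 is 35 days after the start; 35 ÷ 2 = 17 remainder 1. Last occurrence in the window: #18 on 24 July 1981.
Occurrences #5 through #18: 14 in total.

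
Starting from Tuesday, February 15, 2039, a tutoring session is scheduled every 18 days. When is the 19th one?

The 19th occurrence is 18 intervals after the first: 18 × 18 = 324 days after February 15, 2039.
February has 28 days — 13 days to the end of February leaves 311.
March has 31 days (280 left).
April has 30 days (250 left).
May has 31 days (219 left).
June has 30 days (189 left).
July has 31 days (158 left).
August has 31 days (127 left).
September has 30 days (97 left).
October has 31 days (66 left).
November has 30 days (36 left).
December has 31 days (5 left).
5 days into January → January 5, 2040.

January 5, 2040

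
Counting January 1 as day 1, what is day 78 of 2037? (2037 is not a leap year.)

2037-03-19

January has 31 days (78 − 31 = 47 remain).
February has 28 days (47 − 28 = 19 remain).
19 into March → March 19.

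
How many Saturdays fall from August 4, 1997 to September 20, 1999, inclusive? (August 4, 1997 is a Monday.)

August 4, 1997 is a Monday; the first Saturday on or after it is August 9, 1997 (5 days later).
From August 9, 1997 to September 20, 1999: 144 + 365 + 263 = 772 days (rest of 1997, 1998, to September 20, 1999 in 1999).
772 ÷ 7 = 110 full weeks with remainder 2, so 110 more Saturdays after the first → 111.

111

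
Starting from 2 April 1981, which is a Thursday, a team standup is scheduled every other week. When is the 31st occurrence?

The 31st occurrence is 30 intervals after the first: 30 × 14 = 420 days after 2 April 1981.
April has 30 days — 28 days to the end of April leaves 392.
May has 31 days (361 left).
June has 30 days (331 left).
July has 31 days (300 left).
August has 31 days (269 left).
September has 30 days (239 left).
October has 31 days (208 left).
November has 30 days (178 left).
December has 31 days (147 left).
January has 31 days (116 left).
February has 28 days (88 left).
March has 31 days (57 left).
April has 30 days (27 left).
27 days into May → 27 May 1982.

27 May 1982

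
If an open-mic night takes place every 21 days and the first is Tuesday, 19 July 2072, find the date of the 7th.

The 7th occurrence is 6 intervals after the first: 6 × 21 = 126 days after 19 July 2072.
July has 31 days — 12 days to the end of July leaves 114.
August has 31 days (83 left).
September has 30 days (53 left).
October has 31 days (22 left).
22 days into November → 22 November 2072.

22 November 2072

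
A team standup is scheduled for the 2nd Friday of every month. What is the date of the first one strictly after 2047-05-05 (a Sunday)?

May 2047 starts on a Wednesday; its first Friday is the 3rd, so the 2nd Friday is the 10th — 2047-05-10.
2047-05-10 is after 2047-05-05, so that is the next one.

2047-05-10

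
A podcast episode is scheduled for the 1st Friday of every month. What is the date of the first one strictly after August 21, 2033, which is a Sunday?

September 2, 2033

August 2033 starts on a Monday, so its 1st Friday is August 5, 2033 (4 days in).
That is not after August 21, 2033, so look at September 2033.
September 2033 starts on a Thursday, so its 1st Friday is September 2, 2033 (1 day in).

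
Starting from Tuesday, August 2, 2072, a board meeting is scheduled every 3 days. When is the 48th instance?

The 48th occurrence is 47 intervals after the first: 47 × 3 = 141 days after August 2, 2072.
August has 31 days — 29 days to the end of August leaves 112.
September has 30 days (82 left).
October has 31 days (51 left).
November has 30 days (21 left).
21 days into December → December 21, 2072.

December 21, 2072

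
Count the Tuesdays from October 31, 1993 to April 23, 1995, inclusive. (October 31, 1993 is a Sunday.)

77

October 31, 1993 is a Sunday; the first Tuesday on or after it is November 2, 1993 (2 days later).
From November 2, 1993 to April 23, 1995: 59 + 365 + 113 = 537 days (rest of 1993, 1994, to April 23, 1995 in 1995).
537 ÷ 7 = 76 full weeks with remainder 5, so 76 more Tuesdays after the first → 77.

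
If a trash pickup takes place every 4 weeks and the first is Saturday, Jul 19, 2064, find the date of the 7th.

Jan 3, 2065

The 7th occurrence is 6 intervals after the first: 6 × 28 = 168 days after Jul 19, 2064.
Jul has 31 days — 12 days to the end of Jul leaves 156.
Aug has 31 days (125 left).
Sep has 30 days (95 left).
Oct has 31 days (64 left).
Nov has 30 days (34 left).
Dec has 31 days (3 left).
3 days into Jan → Jan 3, 2065.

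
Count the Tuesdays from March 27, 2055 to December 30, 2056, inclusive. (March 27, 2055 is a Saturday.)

March 27, 2055 is a Saturday; the first Tuesday on or after it is March 30, 2055 (3 days later).
From March 30, 2055 to December 30, 2056: 276 + 365 = 641 days (rest of 2055, to December 30, 2056 in 2056).
641 ÷ 7 = 91 full weeks with remainder 4, so 91 more Tuesdays after the first → 92.

92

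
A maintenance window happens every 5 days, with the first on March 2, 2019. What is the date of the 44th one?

October 3, 2019

The 44th occurrence is 43 intervals after the first: 43 × 5 = 215 days after March 2, 2019.
March has 31 days — 29 days to the end of March leaves 186.
April has 30 days (156 left).
May has 31 days (125 left).
June has 30 days (95 left).
July has 31 days (64 left).
August has 31 days (33 left).
September has 30 days (3 left).
3 days into October → October 3, 2019.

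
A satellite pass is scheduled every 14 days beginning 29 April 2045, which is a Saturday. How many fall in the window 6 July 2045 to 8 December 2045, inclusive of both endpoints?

11

Occurrences land 14·i days after 29 April 2045 for i = 0, 1, 2, …
6 July 2045 is 68 days after the start; 68 ÷ 14 = 4 remainder 12; since the remainder is 12, round up to i = 5. First occurrence in the window: #6 on 8 July 2045 (5×14 = 70 days in).
8 December 2045 is 223 days after the start; 223 ÷ 14 = 15 remainder 13. Last occurrence in the window: #16 on 25 November 2045.
Occurrences #6 through #16: 11 in total.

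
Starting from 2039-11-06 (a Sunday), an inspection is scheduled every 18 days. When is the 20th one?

2040-10-13

The 20th occurrence is 19 intervals after the first: 19 × 18 = 342 days after 2039-11-06.
November has 30 days — 24 days to the end of November leaves 318.
December has 31 days (287 left).
January has 31 days (256 left).
February has 29 days (227 left).
March has 31 days (196 left).
April has 30 days (166 left).
May has 31 days (135 left).
June has 30 days (105 left).
July has 31 days (74 left).
August has 31 days (43 left).
September has 30 days (13 left).
13 days into October → 2040-10-13.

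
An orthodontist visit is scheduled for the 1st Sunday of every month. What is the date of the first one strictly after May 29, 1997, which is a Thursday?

May 1997 starts on a Thursday, so its 1st Sunday is May 4, 1997 (3 days in).
That is not after May 29, 1997, so look at June 1997.
June 1997 starts on a Sunday, so its 1st Sunday is June 1, 1997.

June 1, 1997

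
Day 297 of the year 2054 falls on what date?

2054-10-24

January has 31 days (297 − 31 = 266 remain).
February has 28 days (266 − 28 = 238 remain).
March has 31 days (238 − 31 = 207 remain).
April has 30 days (207 − 30 = 177 remain).
May has 31 days (177 − 31 = 146 remain).
June has 30 days (146 − 30 = 116 remain).
July has 31 days (116 − 31 = 85 remain).
August has 31 days (85 − 31 = 54 remain).
September has 30 days (54 − 30 = 24 remain).
24 into October → October 24.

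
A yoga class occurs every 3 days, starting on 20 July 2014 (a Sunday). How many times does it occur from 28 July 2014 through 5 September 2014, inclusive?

13

Occurrences land 3·i days after 20 July 2014 for i = 0, 1, 2, …
28 July 2014 is 8 days after the start; 8 ÷ 3 = 2 remainder 2; since the remainder is 2, round up to i = 3. First occurrence in the window: #4 on 29 July 2014 (3×3 = 9 days in).
5 September 2014 is 47 days after the start; 47 ÷ 3 = 15 remainder 2. Last occurrence in the window: #16 on 3 September 2014.
Occurrences #4 through #16: 13 in total.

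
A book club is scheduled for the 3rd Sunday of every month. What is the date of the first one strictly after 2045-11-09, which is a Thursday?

2045-11-19

November 2045 starts on a Wednesday; its first Sunday is the 5th, so the 3rd Sunday is the 19th — 2045-11-19.
2045-11-19 is after 2045-11-09, so that is the next one.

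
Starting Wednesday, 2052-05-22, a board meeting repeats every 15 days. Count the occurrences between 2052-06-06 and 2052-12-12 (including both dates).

13

Occurrences land 15·i days after 2052-05-22 for i = 0, 1, 2, …
2052-06-06 is 15 days after the start; 15 ÷ 15 = 1 remainder 0. First occurrence in the window: #2 on 2052-06-06 (1×15 = 15 days in).
2052-12-12 is 204 days after the start; 204 ÷ 15 = 13 remainder 9. Last occurrence in the window: #14 on 2052-12-03.
Occurrences #2 through #14: 13 in total.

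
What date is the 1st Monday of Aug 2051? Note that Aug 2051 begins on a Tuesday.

Aug 2051 begins on a Tuesday, so the first Monday is Aug 7 (6 days later).

Aug 7, 2051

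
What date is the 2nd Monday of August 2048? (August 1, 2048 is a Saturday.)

August 2048 begins on a Saturday, so the first Monday is August 3 (2 days later).
The 2nd Monday is 1 weeks later: 3 + 7 = 10.

August 10, 2048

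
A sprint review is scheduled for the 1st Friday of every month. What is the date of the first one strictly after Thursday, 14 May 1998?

May 1998 starts on a Friday, so its 1st Friday is 1 May 1998.
That is not after 14 May 1998, so look at June 1998.
June 1998 starts on a Monday, so its 1st Friday is 5 June 1998 (4 days in).

5 June 1998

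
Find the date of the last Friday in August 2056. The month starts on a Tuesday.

August 2056 begins on a Tuesday, so the first Friday is August 4 (3 days later).
August 2056 has 31 days. Adding weeks: 4, 11, 18, 25 — the last one ≤ 31 is the 25th.

25 August 2056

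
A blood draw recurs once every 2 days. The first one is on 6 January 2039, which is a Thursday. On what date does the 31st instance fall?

7 March 2039

The 31st occurrence is 30 intervals after the first: 30 × 2 = 60 days after 6 January 2039.
January has 31 days — 25 days to the end of January leaves 35.
February has 28 days (7 left).
7 days into March → 7 March 2039.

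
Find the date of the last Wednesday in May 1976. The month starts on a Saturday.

May 26, 1976

May 1976 begins on a Saturday, so the first Wednesday is May 5 (4 days later).
May 1976 has 31 days. Adding weeks: 5, 12, 19, 26 — the last one ≤ 31 is the 26th.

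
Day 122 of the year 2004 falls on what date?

1 May 2004

January has 31 days (122 − 31 = 91 remain).
February has 29 days (91 − 29 = 62 remain).
March has 31 days (62 − 31 = 31 remain).
April has 30 days (31 − 30 = 1 remain).
1 into May → May 1.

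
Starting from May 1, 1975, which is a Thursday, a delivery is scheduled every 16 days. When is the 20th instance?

February 29, 1976

The 20th occurrence is 19 intervals after the first: 19 × 16 = 304 days after May 1, 1975.
May has 31 days — 30 days to the end of May leaves 274.
June has 30 days (244 left).
July has 31 days (213 left).
August has 31 days (182 left).
September has 30 days (152 left).
October has 31 days (121 left).
November has 30 days (91 left).
December has 31 days (60 left).
January has 31 days (29 left).
29 days into February → February 29, 1976.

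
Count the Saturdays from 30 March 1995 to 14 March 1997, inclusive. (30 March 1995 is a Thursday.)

30 March 1995 is a Thursday; the first Saturday on or after it is 1 April 1995 (2 days later).
From 1 April 1995 to 14 March 1997: 274 + 366 + 73 = 713 days (rest of 1995, 1996, to 14 March 1997 in 1997).
713 ÷ 7 = 101 full weeks with remainder 6, so 101 more Saturdays after the first → 102.

102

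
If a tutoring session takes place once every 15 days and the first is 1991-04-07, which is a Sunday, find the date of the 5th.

1991-06-06

The 5th occurrence is 4 intervals after the first: 4 × 15 = 60 days after 1991-04-07.
April has 30 days — 23 days to the end of April leaves 37.
May has 31 days (6 left).
6 days into June → 1991-06-06.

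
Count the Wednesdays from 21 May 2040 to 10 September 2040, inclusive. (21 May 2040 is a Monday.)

21 May 2040 is a Monday; the first Wednesday on or after it is 23 May 2040 (2 days later).
From 23 May 2040 to 10 September 2040: 8 + 30 + 31 + 31 + 10 = 110 days (rest of May, June, July, August, September).
110 ÷ 7 = 15 full weeks with remainder 5, so 15 more Wednesdays after the first → 16.

16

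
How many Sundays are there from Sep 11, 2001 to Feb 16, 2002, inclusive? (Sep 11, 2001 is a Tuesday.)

22

Sep 11, 2001 is a Tuesday; the first Sunday on or after it is Sep 16, 2001 (5 days later).
From Sep 16, 2001 to Feb 16, 2002: 14 + 31 + 30 + 31 + 31 + 16 = 153 days (rest of Sep, Oct, Nov, Dec, Jan, Feb).
153 ÷ 7 = 21 full weeks with remainder 6, so 21 more Sundays after the first → 22.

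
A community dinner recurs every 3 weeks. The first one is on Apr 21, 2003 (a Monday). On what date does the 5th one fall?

The 5th occurrence is 4 intervals after the first: 4 × 21 = 84 days after Apr 21, 2003.
Apr has 30 days — 9 days to the end of Apr leaves 75.
May has 31 days (44 left).
Jun has 30 days (14 left).
14 days into Jul → Jul 14, 2003.

Jul 14, 2003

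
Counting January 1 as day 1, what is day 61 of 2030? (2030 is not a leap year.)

2030-03-02

January has 31 days (61 − 31 = 30 remain).
February has 28 days (30 − 28 = 2 remain).
2 into March → March 2.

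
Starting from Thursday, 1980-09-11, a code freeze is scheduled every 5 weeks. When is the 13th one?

1981-11-05

The 13th occurrence is 12 intervals after the first: 12 × 35 = 420 days after 1980-09-11.
September has 30 days — 19 days to the end of September leaves 401.
From end of September to end of 1980 is 92 days (309 left).
January has 31 days (278 left).
February has 28 days (250 left).
March has 31 days (219 left).
April has 30 days (189 left).
May has 31 days (158 left).
June has 30 days (128 left).
July has 31 days (97 left).
August has 31 days (66 left).
September has 30 days (36 left).
October has 31 days (5 left).
5 days into November → 1981-11-05.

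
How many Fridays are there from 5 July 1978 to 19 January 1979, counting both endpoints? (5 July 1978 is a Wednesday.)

5 July 1978 is a Wednesday; the first Friday on or after it is 7 July 1978 (2 days later).
From 7 July 1978 to 19 January 1979: 24 + 31 + 30 + 31 + 30 + 31 + 19 = 196 days (rest of July, August, September, October, November, December, January).
196 ÷ 7 = 28 full weeks with remainder 0, so 28 more Fridays after the first → 29.

29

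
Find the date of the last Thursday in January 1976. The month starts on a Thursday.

January 29, 1976

January 1976 begins on a Thursday, so the first Thursday is January 1.
January 1976 has 31 days. Adding weeks: 1, 8, 15, 22, 29 — the last one ≤ 31 is the 29th.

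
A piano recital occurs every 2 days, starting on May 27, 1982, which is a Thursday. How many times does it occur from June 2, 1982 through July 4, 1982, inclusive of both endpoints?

Occurrences land 2·i days after May 27, 1982 for i = 0, 1, 2, …
June 2, 1982 is 6 days after the start; 6 ÷ 2 = 3 remainder 0. First occurrence in the window: #4 on June 2, 1982 (3×2 = 6 days in).
July 4, 1982 is 38 days after the start; 38 ÷ 2 = 19 remainder 0. Last occurrence in the window: #20 on July 4, 1982.
Occurrences #4 through #20: 17 in total.

17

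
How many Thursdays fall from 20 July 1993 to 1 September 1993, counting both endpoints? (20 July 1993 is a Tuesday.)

6

20 July 1993 is a Tuesday; the first Thursday on or after it is 22 July 1993 (2 days later).
From 22 July 1993 to 1 September 1993: 9 + 31 + 1 = 41 days (rest of July, August, September).
41 ÷ 7 = 5 full weeks with remainder 6, so 5 more Thursdays after the first → 6.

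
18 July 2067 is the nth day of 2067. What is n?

199

Days in months before July: 31 + 28 + 31 + 30 + 31 + 30 = 181.
Plus 18 days into July → day 199.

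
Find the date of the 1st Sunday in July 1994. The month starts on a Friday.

3 July 1994

July 1994 begins on a Friday, so the first Sunday is July 3 (2 days later).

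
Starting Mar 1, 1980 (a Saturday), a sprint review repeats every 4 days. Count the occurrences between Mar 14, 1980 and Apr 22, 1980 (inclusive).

Occurrences land 4·i days after Mar 1, 1980 for i = 0, 1, 2, …
Mar 14, 1980 is 13 days after the start; 13 ÷ 4 = 3 remainder 1; since the remainder is 1, round up to i = 4. First occurrence in the window: #5 on Mar 17, 1980 (4×4 = 16 days in).
Apr 22, 1980 is 52 days after the start; 52 ÷ 4 = 13 remainder 0. Last occurrence in the window: #14 on Apr 22, 1980.
Occurrences #5 through #14: 10 in total.

10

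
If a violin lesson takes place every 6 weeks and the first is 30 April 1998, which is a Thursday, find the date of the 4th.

The 4th occurrence is 3 intervals after the first: 3 × 42 = 126 days after 30 April 1998.
April has 30 days — 0 days to the end of April leaves 126.
May has 31 days (95 left).
June has 30 days (65 left).
July has 31 days (34 left).
August has 31 days (3 left).
3 days into September → 3 September 1998.

3 September 1998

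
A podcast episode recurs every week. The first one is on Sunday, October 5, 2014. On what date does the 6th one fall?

November 9, 2014

The 6th occurrence is 5 intervals after the first: 5 × 7 = 35 days after October 5, 2014.
October has 31 days — 26 days to the end of October leaves 9.
9 days into November → November 9, 2014.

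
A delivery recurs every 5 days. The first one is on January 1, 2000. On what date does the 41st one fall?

July 19, 2000

The 41st occurrence is 40 intervals after the first: 40 × 5 = 200 days after January 1, 2000.
January has 31 days — 30 days to the end of January leaves 170.
February has 29 days (141 left).
March has 31 days (110 left).
April has 30 days (80 left).
May has 31 days (49 left).
June has 30 days (19 left).
19 days into July → July 19, 2000.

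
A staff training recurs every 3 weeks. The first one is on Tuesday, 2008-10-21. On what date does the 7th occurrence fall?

The 7th occurrence is 6 intervals after the first: 6 × 21 = 126 days after 2008-10-21.
October has 31 days — 10 days to the end of October leaves 116.
November has 30 days (86 left).
December has 31 days (55 left).
January has 31 days (24 left).
24 days into February → 2009-02-24.

2009-02-24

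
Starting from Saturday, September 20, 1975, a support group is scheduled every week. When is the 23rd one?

The 23rd occurrence is 22 intervals after the first: 22 × 7 = 154 days after September 20, 1975.
September has 30 days — 10 days to the end of September leaves 144.
October has 31 days (113 left).
November has 30 days (83 left).
December has 31 days (52 left).
January has 31 days (21 left).
21 days into February → February 21, 1976.

February 21, 1976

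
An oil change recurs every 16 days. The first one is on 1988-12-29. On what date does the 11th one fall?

1989-06-07

The 11th occurrence is 10 intervals after the first: 10 × 16 = 160 days after 1988-12-29.
December has 31 days — 2 days to the end of December leaves 158.
January has 31 days (127 left).
February has 28 days (99 left).
March has 31 days (68 left).
April has 30 days (38 left).
May has 31 days (7 left).
7 days into June → 1989-06-07.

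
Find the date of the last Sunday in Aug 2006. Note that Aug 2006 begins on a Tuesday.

Aug 27, 2006

Aug 2006 begins on a Tuesday, so the first Sunday is Aug 6 (5 days later).
Aug 2006 has 31 days. Adding weeks: 6, 13, 20, 27 — the last one ≤ 31 is the 27th.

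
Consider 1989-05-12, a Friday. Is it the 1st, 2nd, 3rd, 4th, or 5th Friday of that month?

2nd

Day 12 falls in week ⌈12/7⌉ of the month.
Days 1–7 hold the 1st Friday, 8–14 the 2nd, 15–21 the 3rd, 22–28 the 4th, 29–31 the 5th.
12 is in the range for the 2nd.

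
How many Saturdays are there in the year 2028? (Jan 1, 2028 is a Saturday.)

Jan 1, 2028 is a Saturday; the first Saturday on or after it is Jan 1, 2028.
From Jan 1, 2028 to Dec 31, 2028: 30 + 29 + 31 + 30 + 31 + 30 + 31 + 31 + 30 + 31 + 30 + 31 = 365 days (rest of Jan, Feb, Mar, Apr, May, Jun, Jul, Aug, Sep, Oct, Nov, Dec).
365 ÷ 7 = 52 full weeks with remainder 1, so 52 more Saturdays after the first → 53.

53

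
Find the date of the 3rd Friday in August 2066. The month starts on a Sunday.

August 2066 begins on a Sunday, so the first Friday is August 6 (5 days later).
The 3rd Friday is 2 weeks later: 6 + 14 = 20.

2066-08-20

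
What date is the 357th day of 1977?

Dec 23, 1977

Jan has 31 days (357 − 31 = 326 remain).
Feb has 28 days (326 − 28 = 298 remain).
Mar has 31 days (298 − 31 = 267 remain).
Apr has 30 days (267 − 30 = 237 remain).
May has 31 days (237 − 31 = 206 remain).
Jun has 30 days (206 − 30 = 176 remain).
Jul has 31 days (176 − 31 = 145 remain).
Aug has 31 days (145 − 31 = 114 remain).
Sep has 30 days (114 − 30 = 84 remain).
Oct has 31 days (84 − 31 = 53 remain).
Nov has 30 days (53 − 30 = 23 remain).
23 into Dec → Dec 23.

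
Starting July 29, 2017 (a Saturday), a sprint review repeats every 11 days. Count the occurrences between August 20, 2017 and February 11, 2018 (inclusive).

16

Occurrences land 11·i days after July 29, 2017 for i = 0, 1, 2, …
August 20, 2017 is 22 days after the start; 22 ÷ 11 = 2 remainder 0. First occurrence in the window: #3 on August 20, 2017 (2×11 = 22 days in).
February 11, 2018 is 197 days after the start; 197 ÷ 11 = 17 remainder 10. Last occurrence in the window: #18 on February 1, 2018.
Occurrences #3 through #18: 16 in total.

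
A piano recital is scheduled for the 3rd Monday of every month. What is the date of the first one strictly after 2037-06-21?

June 2037 starts on a Monday; its first Monday is the 1st, so the 3rd Monday is the 15th — 2037-06-15.
That is not after 2037-06-21, so look at July 2037.
July 2037 starts on a Wednesday; its first Monday is the 6th, so the 3rd Monday is the 20th — 2037-07-20.

2037-07-20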